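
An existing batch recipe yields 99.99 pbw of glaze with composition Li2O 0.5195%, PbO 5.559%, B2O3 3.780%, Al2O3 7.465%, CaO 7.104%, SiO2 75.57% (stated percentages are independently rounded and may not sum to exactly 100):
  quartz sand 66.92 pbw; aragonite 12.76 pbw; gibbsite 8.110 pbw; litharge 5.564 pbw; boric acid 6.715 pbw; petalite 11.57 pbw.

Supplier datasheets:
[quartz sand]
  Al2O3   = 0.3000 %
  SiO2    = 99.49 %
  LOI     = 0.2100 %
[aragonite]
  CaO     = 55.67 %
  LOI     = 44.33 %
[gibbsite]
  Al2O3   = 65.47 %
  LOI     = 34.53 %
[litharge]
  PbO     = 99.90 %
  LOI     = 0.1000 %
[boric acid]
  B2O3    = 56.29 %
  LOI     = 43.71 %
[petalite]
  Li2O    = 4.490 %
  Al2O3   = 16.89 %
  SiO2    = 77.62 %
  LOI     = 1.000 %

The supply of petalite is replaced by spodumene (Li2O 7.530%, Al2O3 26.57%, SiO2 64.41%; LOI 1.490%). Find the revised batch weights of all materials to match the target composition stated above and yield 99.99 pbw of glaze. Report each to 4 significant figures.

Revised batch per 99.99 pbw glaze:
  quartz sand: 71.48 pbw
  aragonite: 12.76 pbw
  gibbsite: 8.274 pbw
  litharge: 5.564 pbw
  boric acid: 6.715 pbw
  spodumene: 6.898 pbw
Total batch = 111.7 pbw; LOI loss = 11.71 pbw

All internal work keeps full precision in all steps. Values along the way are displayed rounded off to 4 significant figures as written — every reported figure is rounded only once. The derived quantities (six oxide percentages, LOI, yield, glass mass, totals) are recomputed from the weighed amounts on 99.99 pbw of glass at full precision, as given in the problem or answer text.
Per-oxide target masses for 99.99 pbw glaze:
  Li2O: 0.5195% × 99.99 = 0.5194 pbw
  PbO: 5.559% × 99.99 = 5.558 pbw
  B2O3: 3.780% × 99.99 = 3.780 pbw
  Al2O3: 7.465% × 99.99 = 7.464 pbw
  CaO: 7.104% × 99.99 = 7.103 pbw
  SiO2: 75.57% × 99.99 = 75.56 pbw
A balance pass over the oxides, per the reported batch figures, at the basis given (each sum matches its target mass net of answer rounding effects):
  Li2O: 6.898·0.07530 = 0.5194 pbw (target 0.5194 pbw)
  PbO: 5.564·0.9990 = 5.558 pbw (target 5.558 pbw)
  B2O3: 6.715·0.5629 = 3.780 pbw (target 3.780 pbw)
  Al2O3: 71.48·0.003000 + 8.274·0.6547 + 6.898·0.2657 = 7.464 pbw (target 7.464 pbw)
  CaO: 12.76·0.5567 = 7.103 pbw (target 7.103 pbw)
  SiO2: 71.48·0.9949 + 6.898·0.6441 = 75.56 pbw (target 75.56 pbw)
Consistency of the glass mass: Σ batch − LOI loss = 99.98 pbw (oxide target masses add up to 99.99 pbw; with the basis standing at 99.99 pbw — a pure rounding effect).
Adding the batch up: Σ batch = 111.7 pbw; LOI removed, Σ of batch·LOI: 11.71 pbw; as yield: glass ÷ batch → 89.52%.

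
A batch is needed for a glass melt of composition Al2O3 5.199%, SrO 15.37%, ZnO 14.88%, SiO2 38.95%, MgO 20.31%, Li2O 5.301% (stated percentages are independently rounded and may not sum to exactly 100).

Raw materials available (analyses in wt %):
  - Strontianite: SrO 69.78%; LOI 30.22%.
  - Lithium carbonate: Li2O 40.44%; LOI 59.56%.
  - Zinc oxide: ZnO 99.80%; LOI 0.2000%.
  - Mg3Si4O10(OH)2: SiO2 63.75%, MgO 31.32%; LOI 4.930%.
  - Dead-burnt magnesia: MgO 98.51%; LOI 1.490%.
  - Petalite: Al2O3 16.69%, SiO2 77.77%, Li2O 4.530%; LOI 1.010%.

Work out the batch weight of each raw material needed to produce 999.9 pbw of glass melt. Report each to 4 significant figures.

The working math runs at full precision at each step. Rounding to four significant digits applies to every intermediate as shown; a single rounding yields every reported value — derived quantities are computed using the weight values on 999.9 pbw of glass in exact precision (ignition loss, totals, the yield, six oxide percentages, glass mass), as quoted within either problem or answer.
Oxide-by-oxide targets in 999.9 pbw glass melt:
  Al2O3: 5.199% × 999.9 = 51.98 pbw
  SrO: 15.37% × 999.9 = 153.7 pbw
  ZnO: 14.88% × 999.9 = 148.8 pbw
  SiO2: 38.95% × 999.9 = 389.5 pbw
  MgO: 20.31% × 999.9 = 203.1 pbw
  Li2O: 5.301% × 999.9 = 53.00 pbw
Balance tally, oxide-wise, from the weights as reported, on the stated basis (sum by sum, the targets are met modulo rounding of the values):
  Al2O3: 311.5·0.1669 = 51.99 pbw (target 51.98 pbw)
  SrO: 220.2·0.6978 = 153.7 pbw (target 153.7 pbw)
  ZnO: 149.1·0.9980 = 148.8 pbw (target 148.8 pbw)
  SiO2: 230.9·0.6375 + 311.5·0.7777 = 389.5 pbw (target 389.5 pbw)
  MgO: 230.9·0.3132 + 132.7·0.9851 = 203.0 pbw (target 203.1 pbw)
  Li2O: 96.18·0.4044 + 311.5·0.04530 = 53.01 pbw (target 53.00 pbw)
Auditing the glass mass value: total batch − LOI = 999.9 pbw (per-oxide target masses sum to 1000 pbw; versus the stated basis of 999.9 pbw — any gap is answer rounding).
Adding the batch up: Σ batch = 1141 pbw; ignition loss, Σ(batch × LOI) = 140.6 pbw; yield = glass ÷ total batch = 87.67%.

Batch per 999.9 pbw glass melt:
  Strontianite: 220.2 pbw
  Lithium carbonate: 96.18 pbw
  Zinc oxide: 149.1 pbw
  Mg3Si4O10(OH)2: 230.9 pbw
  Dead-burnt magnesia: 132.7 pbw
  Petalite: 311.5 pbw
Total batch = 1141 pbw; LOI loss = 140.6 pbw; yield = 87.67%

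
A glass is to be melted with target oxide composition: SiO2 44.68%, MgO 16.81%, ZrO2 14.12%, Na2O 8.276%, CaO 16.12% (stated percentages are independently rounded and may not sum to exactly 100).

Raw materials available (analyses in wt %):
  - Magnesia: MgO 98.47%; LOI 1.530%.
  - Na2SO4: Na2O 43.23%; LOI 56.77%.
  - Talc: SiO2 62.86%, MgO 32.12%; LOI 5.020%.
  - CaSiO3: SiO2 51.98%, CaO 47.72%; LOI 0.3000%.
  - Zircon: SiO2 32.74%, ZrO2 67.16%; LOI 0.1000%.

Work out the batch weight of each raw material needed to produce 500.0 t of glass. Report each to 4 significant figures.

The intermediate values are shown with 4-significant-figure rounding at each printed step — all arithmetic maintains full float precision end to end; each reported figure is rounded exactly once; the derived quantities, including the totals, ignition loss, five oxide percentages, the yield, net glass mass, are carried using the weight values per 500.0 t of glass in full float precision exactly as printed in either problem or answer.
Target masses of each oxide per 500.0 t glass:
  SiO2: 44.68% × 500.0 = 223.4 t
  MgO: 16.81% × 500.0 = 84.05 t
  ZrO2: 14.12% × 500.0 = 70.60 t
  Na2O: 8.276% × 500.0 = 41.38 t
  CaO: 16.12% × 500.0 = 80.60 t
A balance pass over the oxides, with the batch weights as given, for the quoted basis mass (sums match the target masses net of answer rounding effects):
  SiO2: 161.0·0.6286 + 168.9·0.5198 + 105.1·0.3274 = 223.4 t (target 223.4 t)
  MgO: 32.85·0.9847 + 161.0·0.3212 = 84.06 t (target 84.05 t)
  ZrO2: 105.1·0.6716 = 70.59 t (target 70.60 t)
  Na2O: 95.72·0.4323 = 41.38 t (target 41.38 t)
  CaO: 168.9·0.4772 = 80.60 t (target 80.60 t)
Glass mass check: batch Σ − ignition loss = 500.0 t (targets for the oxides total 500.0 t; with the basis standing at 500.0 t — rounding explains the deltas).
Batch grand total — Σ batch = 563.6 t; the LOI term Σ batch·LOI equals 63.54 t; the yield ratio, glass ÷ batch: 88.73%.

Batch per 500.0 t glass:
  Magnesia: 32.85 t
  Na2SO4: 95.72 t
  Talc: 161.0 t
  CaSiO3: 168.9 t
  Zircon: 105.1 t
Total batch = 563.6 t; LOI loss = 63.54 t; yield = 88.73%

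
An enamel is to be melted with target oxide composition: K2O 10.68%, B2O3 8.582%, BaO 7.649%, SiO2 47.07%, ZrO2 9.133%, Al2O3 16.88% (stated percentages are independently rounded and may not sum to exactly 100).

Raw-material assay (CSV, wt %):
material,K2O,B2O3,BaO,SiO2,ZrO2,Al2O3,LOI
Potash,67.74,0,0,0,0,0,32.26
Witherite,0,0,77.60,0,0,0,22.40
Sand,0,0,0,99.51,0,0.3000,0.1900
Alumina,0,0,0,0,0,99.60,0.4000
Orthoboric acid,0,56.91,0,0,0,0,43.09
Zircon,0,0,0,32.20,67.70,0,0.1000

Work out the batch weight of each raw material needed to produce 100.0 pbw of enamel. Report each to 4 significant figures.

All internal work runs at exact precision at each step. Intermediates appear, rounded to four significant digits, across the worked steps. Every reported figure sees exactly one rounding; derived quantities are rebuilt starting from the weights on 100.0 pbw of glass in full float precision (net glass mass, the totals, yield, the six compositions, ignition loss), as written in the problem or answer text.
The oxide mass targets at 100.0 pbw enamel:
  K2O: 10.68% × 100.0 = 10.68 pbw
  B2O3: 8.582% × 100.0 = 8.582 pbw
  BaO: 7.649% × 100.0 = 7.649 pbw
  SiO2: 47.07% × 100.0 = 47.07 pbw
  ZrO2: 9.133% × 100.0 = 9.133 pbw
  Al2O3: 16.88% × 100.0 = 16.88 pbw
Per-oxide balance check given the weights on record, for the quoted basis mass (every target is met by its sum given rounding of the digits):
  K2O: 15.77·0.6774 = 10.68 pbw (target 10.68 pbw)
  B2O3: 15.08·0.5691 = 8.582 pbw (target 8.582 pbw)
  BaO: 9.857·0.7760 = 7.649 pbw (target 7.649 pbw)
  SiO2: 42.94·0.9951 + 13.49·0.3220 = 47.07 pbw (target 47.07 pbw)
  ZrO2: 13.49·0.6770 = 9.133 pbw (target 9.133 pbw)
  Al2O3: 42.94·0.003000 + 16.82·0.9960 = 16.88 pbw (target 16.88 pbw)
Consistency of the glass mass: Σ batch − LOI loss = 100.0 pbw (summing oxide targets gives 99.99 pbw; stated basis 100.0 pbw — a pure rounding effect).
Whole-batch sum: Σ batch = 114.0 pbw; Σ batch·LOI gives LOI loss = 13.96 pbw; yield = glass ÷ total batch = 87.75%.

Batch per 100.0 pbw enamel:
  Potash: 15.77 pbw
  Witherite: 9.857 pbw
  Sand: 42.94 pbw
  Alumina: 16.82 pbw
  Orthoboric acid: 15.08 pbw
  Zircon: 13.49 pbw
Total batch = 114.0 pbw; LOI loss = 13.96 pbw; yield = 87.75%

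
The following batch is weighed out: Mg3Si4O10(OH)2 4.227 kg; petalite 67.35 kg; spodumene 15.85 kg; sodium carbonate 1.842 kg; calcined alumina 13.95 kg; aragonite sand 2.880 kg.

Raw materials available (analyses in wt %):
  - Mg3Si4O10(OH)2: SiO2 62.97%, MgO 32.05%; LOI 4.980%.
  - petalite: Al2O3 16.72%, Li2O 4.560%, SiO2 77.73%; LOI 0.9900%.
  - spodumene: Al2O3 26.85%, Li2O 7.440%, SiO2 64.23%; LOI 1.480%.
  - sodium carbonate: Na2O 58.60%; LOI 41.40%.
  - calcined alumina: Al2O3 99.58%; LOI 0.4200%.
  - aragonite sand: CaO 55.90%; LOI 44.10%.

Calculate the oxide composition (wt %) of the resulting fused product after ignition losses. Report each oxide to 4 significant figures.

Glass mass = 102.9 kg (batch 106.1 − LOI 3.203).
Composition: Al2O3 28.58%, Na2O 1.049%, Li2O 4.131%, SiO2 63.36%, MgO 1.317%, CaO 1.565%

Values along the way are shown, rounded to 4 significant digits, alongside each step — the working math carries full float precision in all steps; each reported value is rounded exactly once — the derived quantities, which include ignition loss, glass mass, the six compositions, the totals, the yield, are re-derived at full float precision, as given in either problem or answer, from the batch weights for 102.9 kg of glass.
Per-oxide mass from batch:
  Al2O3: 67.35·0.1672 + 15.85·0.2685 + 13.95·0.9958 = 29.41 kg
  Na2O: 1.842·0.5860 = 1.079 kg
  Li2O: 67.35·0.04560 + 15.85·0.07440 = 4.250 kg
  SiO2: 4.227·0.6297 + 67.35·0.7773 + 15.85·0.6423 = 65.19 kg
  MgO: 4.227·0.3205 = 1.355 kg
  CaO: 2.880·0.5590 = 1.610 kg
LOI: 4.227·0.04980 + 67.35·0.009900 + 15.85·0.01480 + 1.842·0.4140 + 13.95·0.004200 + 2.880·0.4410 = 3.203 kg
Resulting glass, batch − LOI: 106.1 − 3.203 = 102.9 kg (equal to the oxide-mass sum)
wt %: oxide over glass, times 100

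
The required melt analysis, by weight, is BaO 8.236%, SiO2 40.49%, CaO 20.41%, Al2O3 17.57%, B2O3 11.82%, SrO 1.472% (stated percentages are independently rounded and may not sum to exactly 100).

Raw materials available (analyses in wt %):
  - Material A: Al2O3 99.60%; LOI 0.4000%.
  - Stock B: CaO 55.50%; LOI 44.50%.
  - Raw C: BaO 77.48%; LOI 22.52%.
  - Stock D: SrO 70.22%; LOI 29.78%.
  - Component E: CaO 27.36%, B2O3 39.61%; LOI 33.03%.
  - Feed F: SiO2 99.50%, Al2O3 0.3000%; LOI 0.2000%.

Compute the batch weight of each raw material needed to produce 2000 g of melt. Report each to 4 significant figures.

Values along the way are displayed rounded to 4 significant digits within the worked lines — all arithmetic runs at full precision at every stage. Every reported result is rounded only once — the derived quantities, which include six oxide percentages, glass mass, the totals, yield, ignition loss, are recomputed in full precision, exactly as shown in the question or the answer, using the weight values on 2000 g of glass.
Target masses of each oxide per 2000 g melt:
  BaO: 8.236% × 2000 = 164.7 g
  SiO2: 40.49% × 2000 = 809.8 g
  CaO: 20.41% × 2000 = 408.2 g
  Al2O3: 17.57% × 2000 = 351.4 g
  B2O3: 11.82% × 2000 = 236.4 g
  SrO: 1.472% × 2000 = 29.44 g
A balance pass over the oxides, with the batch weights as given, for the quoted basis mass (oxide sums agree with the targets given rounding of the digits):
  BaO: 212.6·0.7748 = 164.7 g (target 164.7 g)
  SiO2: 813.9·0.9950 = 809.8 g (target 809.8 g)
  CaO: 441.3·0.5550 + 596.8·0.2736 = 408.2 g (target 408.2 g)
  Al2O3: 350.4·0.9960 + 813.9·0.003000 = 351.4 g (target 351.4 g)
  B2O3: 596.8·0.3961 = 236.4 g (target 236.4 g)
  SrO: 41.93·0.7022 = 29.44 g (target 29.44 g)
Glass-mass sanity pass: total charge less LOI = 2000 g (the Σ of target masses is 2000 g; with the basis standing at 2000 g — deltas are rounding alone).
Whole-batch sum: Σ batch = 2457 g; LOI loss = Σ batch·LOI = 456.9 g; yield = glass ÷ total batch = 81.40%.

Batch per 2000 g melt:
  Material A: 350.4 g
  Stock B: 441.3 g
  Raw C: 212.6 g
  Stock D: 41.93 g
  Component E: 596.8 g
  Feed F: 813.9 g
Total batch = 2457 g; LOI loss = 456.9 g; yield = 81.40%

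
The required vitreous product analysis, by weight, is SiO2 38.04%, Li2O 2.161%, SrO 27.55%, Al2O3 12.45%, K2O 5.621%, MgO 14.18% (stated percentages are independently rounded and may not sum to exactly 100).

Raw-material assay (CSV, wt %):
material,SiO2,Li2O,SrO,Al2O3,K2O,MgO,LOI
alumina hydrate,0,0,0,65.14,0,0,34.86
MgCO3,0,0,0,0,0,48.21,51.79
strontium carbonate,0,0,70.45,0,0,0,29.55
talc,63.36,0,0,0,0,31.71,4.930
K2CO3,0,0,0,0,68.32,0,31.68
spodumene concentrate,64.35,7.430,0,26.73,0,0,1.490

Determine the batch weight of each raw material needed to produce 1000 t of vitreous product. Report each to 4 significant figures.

Batch per 1000 t vitreous product:
  alumina hydrate: 71.78 t
  MgCO3: 93.53 t
  strontium carbonate: 391.1 t
  talc: 305.0 t
  K2CO3: 82.27 t
  spodumene concentrate: 290.8 t
Total batch = 1234 t; LOI loss = 234.5 t; yield = 81.01%

The intermediate values are printed rounded to four significant digits on the page. Every computation runs at exact precision throughout — every reported figure includes exactly one rounding — derived quantities are computed in full float precision (LOI, the six compositions, the yield, net glass mass, the totals) starting from the weights per 1000 t of glass, precisely as stated by the question or the answer.
Oxide mass targets, per 1000 t vitreous product:
  SiO2: 38.04% × 1000 = 380.4 t
  Li2O: 2.161% × 1000 = 21.61 t
  SrO: 27.55% × 1000 = 275.5 t
  Al2O3: 12.45% × 1000 = 124.5 t
  K2O: 5.621% × 1000 = 56.21 t
  MgO: 14.18% × 1000 = 141.8 t
Balance tally, oxide-wise, using the reported weights, per the basis as stated (sums match the target masses given rounding of the digits):
  SiO2: 305.0·0.6336 + 290.8·0.6435 = 380.4 t (target 380.4 t)
  Li2O: 290.8·0.07430 = 21.61 t (target 21.61 t)
  SrO: 391.1·0.7045 = 275.5 t (target 275.5 t)
  Al2O3: 71.78·0.6514 + 290.8·0.2673 = 124.5 t (target 124.5 t)
  K2O: 82.27·0.6832 = 56.21 t (target 56.21 t)
  MgO: 93.53·0.4821 + 305.0·0.3171 = 141.8 t (target 141.8 t)
Auditing the glass mass value: the batch minus its LOI: 1000 t (the targets, summed, come to 1000 t; versus the stated basis of 1000 t — gaps are rounding artifacts).
Summing the batch: Σ batch = 1234 t; loss to ignition Σ batch·LOI = 234.5 t; glass ÷ batch gives a yield of 81.01%.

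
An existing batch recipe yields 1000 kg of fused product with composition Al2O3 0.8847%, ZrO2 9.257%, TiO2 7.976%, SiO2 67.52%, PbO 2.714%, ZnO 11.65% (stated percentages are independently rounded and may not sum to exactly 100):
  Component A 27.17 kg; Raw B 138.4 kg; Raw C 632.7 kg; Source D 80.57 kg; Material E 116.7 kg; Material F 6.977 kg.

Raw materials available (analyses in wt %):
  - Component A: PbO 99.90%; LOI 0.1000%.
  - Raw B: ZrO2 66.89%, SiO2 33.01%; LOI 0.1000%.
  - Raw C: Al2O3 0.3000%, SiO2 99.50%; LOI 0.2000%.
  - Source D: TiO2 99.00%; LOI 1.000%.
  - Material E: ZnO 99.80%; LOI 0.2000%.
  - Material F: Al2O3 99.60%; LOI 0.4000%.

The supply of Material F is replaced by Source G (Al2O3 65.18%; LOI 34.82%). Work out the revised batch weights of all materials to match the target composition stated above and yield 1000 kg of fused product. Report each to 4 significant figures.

Revised batch per 1000 kg fused product:
  Component A: 27.17 kg
  Raw B: 138.4 kg
  Raw C: 632.7 kg
  Source D: 80.57 kg
  Material E: 116.7 kg
  Source G: 10.66 kg
Total batch = 1006 kg; LOI loss = 6.182 kg

Mid-chain values appear (rounded to four significant digits) when written out. The working math carries full precision at every stage. Every reported result sees exactly one rounding — derived quantities (ignition loss, yield, the six compositions, the totals, glass mass) are computed using the weight values per 1000 kg of glass in full precision as they appear in the problem or the answer.
Per-oxide target masses for 1000 kg fused product:
  Al2O3: 0.8847% × 1000 = 8.847 kg
  ZrO2: 9.257% × 1000 = 92.57 kg
  TiO2: 7.976% × 1000 = 79.76 kg
  SiO2: 67.52% × 1000 = 675.2 kg
  PbO: 2.714% × 1000 = 27.14 kg
  ZnO: 11.65% × 1000 = 116.5 kg
Sums-versus-targets review working from each reported weight, per the basis as stated (sum by sum, the targets are met exact up to rounding of places):
  Al2O3: 632.7·0.003000 + 10.66·0.6518 = 8.846 kg (target 8.847 kg)
  ZrO2: 138.4·0.6689 = 92.58 kg (target 92.57 kg)
  TiO2: 80.57·0.9900 = 79.76 kg (target 79.76 kg)
  SiO2: 138.4·0.3301 + 632.7·0.9950 = 675.2 kg (target 675.2 kg)
  PbO: 27.17·0.9990 = 27.14 kg (target 27.14 kg)
  ZnO: 116.7·0.9980 = 116.5 kg (target 116.5 kg)
Mass balance on the glass: total batch − LOI = 1000 kg (oxide target masses add up to 1000 kg; against the stated basis, 1000 kg — a pure rounding effect).
Whole-batch sum: Σ batch = 1006 kg; ignition loss, Σ(batch × LOI) = 6.182 kg; yield: glass divided by total = 99.39%.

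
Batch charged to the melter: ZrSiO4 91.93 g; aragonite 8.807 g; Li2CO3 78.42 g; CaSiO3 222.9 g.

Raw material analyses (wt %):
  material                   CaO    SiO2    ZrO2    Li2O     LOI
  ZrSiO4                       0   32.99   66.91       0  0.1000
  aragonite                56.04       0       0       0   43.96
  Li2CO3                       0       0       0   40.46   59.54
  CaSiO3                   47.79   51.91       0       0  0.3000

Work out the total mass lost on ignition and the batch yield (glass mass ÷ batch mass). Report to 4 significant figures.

Mid-chain values are displayed rounded to four significant figures on the page; the whole derivation carries exact precision throughout. Every reported result includes exactly one rounding — the derived quantities (the yield, the four compositions, ignition loss, totals, net glass mass) are recomputed in full precision using the weight values for 350.7 g of glass as written in problem or answer.
Per-material ignition loss:
  ZrSiO4: 91.93 × 0.001000 = 0.09193 g
  aragonite: 8.807 × 0.4396 = 3.872 g
  Li2CO3: 78.42 × 0.5954 = 46.69 g
  CaSiO3: 222.9 × 0.003000 = 0.6687 g
Total LOI = 51.32 g
Glass = batch − LOI = 402.1 − 51.32 = 350.7 g

LOI loss = 51.32 g; glass = 350.7 g; yield = 87.23%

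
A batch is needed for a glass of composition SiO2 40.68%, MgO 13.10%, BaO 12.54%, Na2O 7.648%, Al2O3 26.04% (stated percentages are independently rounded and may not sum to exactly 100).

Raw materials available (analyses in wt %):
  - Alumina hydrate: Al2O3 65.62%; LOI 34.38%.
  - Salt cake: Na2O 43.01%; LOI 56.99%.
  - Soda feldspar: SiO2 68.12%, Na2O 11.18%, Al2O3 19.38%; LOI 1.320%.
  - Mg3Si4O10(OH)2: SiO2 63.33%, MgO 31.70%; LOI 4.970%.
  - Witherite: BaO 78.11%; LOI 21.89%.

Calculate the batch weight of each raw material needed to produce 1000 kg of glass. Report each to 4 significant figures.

All arithmetic runs at full float precision through the solve. The intermediate values are rounded off to 4 significant digits when displayed — each reported value includes exactly one rounding; the derived quantities (the totals, the five compositions, glass mass, the yield, LOI) are carried at full float precision from the batch weights on 1000 kg of glass, as quoted within question or answer.
Target oxide masses per 1000 kg glass:
  SiO2: 40.68% × 1000 = 406.8 kg
  MgO: 13.10% × 1000 = 131.0 kg
  BaO: 12.54% × 1000 = 125.4 kg
  Na2O: 7.648% × 1000 = 76.48 kg
  Al2O3: 26.04% × 1000 = 260.4 kg
Checking each oxide sum on the weights just shown, at the basis given (every target is met by its sum modulo rounding of the values):
  SiO2: 213.0·0.6812 + 413.2·0.6333 = 406.8 kg (target 406.8 kg)
  MgO: 413.2·0.3170 = 131.0 kg (target 131.0 kg)
  BaO: 160.5·0.7811 = 125.4 kg (target 125.4 kg)
  Na2O: 122.5·0.4301 + 213.0·0.1118 = 76.50 kg (target 76.48 kg)
  Al2O3: 333.9·0.6562 + 213.0·0.1938 = 260.4 kg (target 260.4 kg)
Auditing the glass mass value: total batch − LOI = 1000 kg (per-oxide target masses sum to 1000 kg; versus the stated basis of 1000 kg — differing by rounding only).
Batch total: Σ batch = 1243 kg; LOI removed, Σ of batch·LOI: 243.1 kg; yield: glass divided by total = 80.44%.

Batch per 1000 kg glass:
  Alumina hydrate: 333.9 kg
  Salt cake: 122.5 kg
  Soda feldspar: 213.0 kg
  Mg3Si4O10(OH)2: 413.2 kg
  Witherite: 160.5 kg
Total batch = 1243 kg; LOI loss = 243.1 kg; yield = 80.44%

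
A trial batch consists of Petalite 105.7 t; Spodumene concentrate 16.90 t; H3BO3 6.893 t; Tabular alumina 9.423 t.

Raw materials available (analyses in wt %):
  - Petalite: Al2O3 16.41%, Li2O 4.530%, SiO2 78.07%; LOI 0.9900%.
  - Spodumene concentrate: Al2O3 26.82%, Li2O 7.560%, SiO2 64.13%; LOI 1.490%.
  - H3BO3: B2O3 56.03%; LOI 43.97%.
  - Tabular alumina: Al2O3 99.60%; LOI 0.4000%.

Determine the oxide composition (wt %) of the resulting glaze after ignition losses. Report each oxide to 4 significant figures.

Glass mass = 134.5 t (batch 138.9 − LOI 4.367).
Composition: B2O3 2.870%, Al2O3 23.24%, Li2O 4.508%, SiO2 69.39%

All internal work runs at exact precision in all steps; working values are printed, with 4-significant-figure rounding, in the printout. Each reported result is rounded exactly once. The derived quantities are carried at exact precision (yield, the totals, ignition loss, glass mass, the four compositions) using the weight values for 134.5 t of glass, as given in the problem or the answer.
Oxide-by-oxide delivered mass:
  B2O3: 6.893·0.5603 = 3.862 t
  Al2O3: 105.7·0.1641 + 16.90·0.2682 + 9.423·0.9960 = 31.26 t
  Li2O: 105.7·0.04530 + 16.90·0.07560 = 6.066 t
  SiO2: 105.7·0.7807 + 16.90·0.6413 = 93.36 t
LOI: 105.7·0.009900 + 16.90·0.01490 + 6.893·0.4397 + 9.423·0.004000 = 4.367 t
Glass mass = batch − LOI = 138.9 − 4.367 = 134.5 t (= Σ oxide masses)
each oxide over glass, ×100, is wt %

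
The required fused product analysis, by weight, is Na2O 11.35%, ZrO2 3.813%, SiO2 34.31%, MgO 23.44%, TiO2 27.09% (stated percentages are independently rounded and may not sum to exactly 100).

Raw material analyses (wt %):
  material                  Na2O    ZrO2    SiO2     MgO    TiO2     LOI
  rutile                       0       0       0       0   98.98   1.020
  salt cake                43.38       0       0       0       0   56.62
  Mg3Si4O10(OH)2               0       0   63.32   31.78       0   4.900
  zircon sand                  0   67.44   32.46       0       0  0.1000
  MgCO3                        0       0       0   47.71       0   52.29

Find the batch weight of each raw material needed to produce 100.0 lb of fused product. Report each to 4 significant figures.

Batch per 100.0 lb fused product:
  rutile: 27.37 lb
  salt cake: 26.16 lb
  Mg3Si4O10(OH)2: 51.29 lb
  zircon sand: 5.654 lb
  MgCO3: 14.97 lb
Total batch = 125.4 lb; LOI loss = 25.44 lb; yield = 79.72%

In-progress results are printed, rounded to four significant digits, when written out — every computation holds full float precision through the solve — each reported value receives exactly one rounding; all derived quantities (net glass mass, five oxide percentages, LOI, yield, the totals) are rebuilt from the batch weights for 100.0 lb of glass in full float precision as set out in question or answer.
The oxide mass targets at 100.0 lb fused product:
  Na2O: 11.35% × 100.0 = 11.35 lb
  ZrO2: 3.813% × 100.0 = 3.813 lb
  SiO2: 34.31% × 100.0 = 34.31 lb
  MgO: 23.44% × 100.0 = 23.44 lb
  TiO2: 27.09% × 100.0 = 27.09 lb
Balance tally, oxide-wise, on the weights just shown, at the basis given (sum by sum, the targets are met modulo rounding of the values):
  Na2O: 26.16·0.4338 = 11.35 lb (target 11.35 lb)
  ZrO2: 5.654·0.6744 = 3.813 lb (target 3.813 lb)
  SiO2: 51.29·0.6332 + 5.654·0.3246 = 34.31 lb (target 34.31 lb)
  MgO: 51.29·0.3178 + 14.97·0.4771 = 23.44 lb (target 23.44 lb)
  TiO2: 27.37·0.9898 = 27.09 lb (target 27.09 lb)
Glass-mass closure: the batch minus its LOI: 100.0 lb (the targets, summed, come to 100.0 lb; basis as stated: 100.0 lb — deltas are rounding alone).
Adding the batch up: Σ batch = 125.4 lb; the LOI term Σ batch·LOI equals 25.44 lb; yield: glass divided by total = 79.72%.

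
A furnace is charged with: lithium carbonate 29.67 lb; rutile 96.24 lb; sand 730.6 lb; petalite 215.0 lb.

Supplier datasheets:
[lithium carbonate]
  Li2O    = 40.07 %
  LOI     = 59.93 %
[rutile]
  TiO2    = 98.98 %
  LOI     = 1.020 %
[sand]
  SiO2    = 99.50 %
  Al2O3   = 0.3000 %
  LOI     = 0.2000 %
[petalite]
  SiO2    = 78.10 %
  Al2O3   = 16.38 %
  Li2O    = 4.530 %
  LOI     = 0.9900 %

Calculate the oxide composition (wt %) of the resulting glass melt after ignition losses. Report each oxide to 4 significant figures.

Glass mass = 1049 lb (batch 1072 − LOI 22.35).
Composition: SiO2 85.29%, Al2O3 3.566%, Li2O 2.061%, TiO2 9.080%

Values along the way are displayed, rounded to four significant figures, across the worked steps; the whole derivation runs at exact precision end to end. Every reported result is rounded a single time — all derived quantities, which include the yield, four oxide percentages, the totals, glass mass, LOI, are rebuilt at exact precision, exactly as shown in either problem or answer, from the batch weights on 1049 lb of glass.
Mass of each oxide from the mix:
  SiO2: 730.6·0.9950 + 215.0·0.7810 = 894.9 lb
  Al2O3: 730.6·0.003000 + 215.0·0.1638 = 37.41 lb
  Li2O: 29.67·0.4007 + 215.0·0.04530 = 21.63 lb
  TiO2: 96.24·0.9898 = 95.26 lb
LOI: 29.67·0.5993 + 96.24·0.01020 + 730.6·0.002000 + 215.0·0.009900 = 22.35 lb
Net of LOI, the glass mass = 1072 − 22.35 = 1049 lb (= the summed oxide contributions)
wt %: oxide over glass, times 100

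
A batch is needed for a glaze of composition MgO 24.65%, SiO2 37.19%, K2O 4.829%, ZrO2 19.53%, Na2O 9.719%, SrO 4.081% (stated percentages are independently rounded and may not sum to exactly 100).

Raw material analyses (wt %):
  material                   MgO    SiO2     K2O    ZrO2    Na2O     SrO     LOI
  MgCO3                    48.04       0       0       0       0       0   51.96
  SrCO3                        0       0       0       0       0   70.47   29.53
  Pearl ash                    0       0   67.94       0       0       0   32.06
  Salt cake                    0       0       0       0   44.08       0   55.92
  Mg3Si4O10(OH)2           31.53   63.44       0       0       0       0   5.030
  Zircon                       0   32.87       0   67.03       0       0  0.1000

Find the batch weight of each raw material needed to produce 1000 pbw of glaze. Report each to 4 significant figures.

The intermediate values are displayed rounded to 4 significant digits in the working — the working math carries full float precision at all times — each reported value is rounded a single time — derived quantities, including net glass mass, totals, yield, the six compositions, ignition loss, are rebuilt from the weighed amounts for 1000 pbw of glass in full float precision precisely as stated by question or answer.
Target masses of each oxide per 1000 pbw glaze:
  MgO: 24.65% × 1000 = 246.5 pbw
  SiO2: 37.19% × 1000 = 371.9 pbw
  K2O: 4.829% × 1000 = 48.29 pbw
  ZrO2: 19.53% × 1000 = 195.3 pbw
  Na2O: 9.719% × 1000 = 97.19 pbw
  SrO: 4.081% × 1000 = 40.81 pbw
Sums-versus-targets review from the weights as reported, on the stated basis (delivered sums recover each target within answer rounding):
  MgO: 227.4·0.4804 + 435.3·0.3153 = 246.5 pbw (target 246.5 pbw)
  SiO2: 435.3·0.6344 + 291.4·0.3287 = 371.9 pbw (target 371.9 pbw)
  K2O: 71.08·0.6794 = 48.29 pbw (target 48.29 pbw)
  ZrO2: 291.4·0.6703 = 195.3 pbw (target 195.3 pbw)
  Na2O: 220.5·0.4408 = 97.20 pbw (target 97.19 pbw)
  SrO: 57.91·0.7047 = 40.81 pbw (target 40.81 pbw)
Auditing the glass mass value: batch total minus LOI = 1000 pbw (summing oxide targets gives 1000 pbw; stated basis 1000 pbw — rounding explains the deltas).
Adding the batch up: Σ batch = 1304 pbw; the LOI term Σ batch·LOI equals 303.5 pbw; the yield ratio, glass ÷ batch: 76.72%.

Batch per 1000 pbw glaze:
  MgCO3: 227.4 pbw
  SrCO3: 57.91 pbw
  Pearl ash: 71.08 pbw
  Salt cake: 220.5 pbw
  Mg3Si4O10(OH)2: 435.3 pbw
  Zircon: 291.4 pbw
Total batch = 1304 pbw; LOI loss = 303.5 pbw; yield = 76.72%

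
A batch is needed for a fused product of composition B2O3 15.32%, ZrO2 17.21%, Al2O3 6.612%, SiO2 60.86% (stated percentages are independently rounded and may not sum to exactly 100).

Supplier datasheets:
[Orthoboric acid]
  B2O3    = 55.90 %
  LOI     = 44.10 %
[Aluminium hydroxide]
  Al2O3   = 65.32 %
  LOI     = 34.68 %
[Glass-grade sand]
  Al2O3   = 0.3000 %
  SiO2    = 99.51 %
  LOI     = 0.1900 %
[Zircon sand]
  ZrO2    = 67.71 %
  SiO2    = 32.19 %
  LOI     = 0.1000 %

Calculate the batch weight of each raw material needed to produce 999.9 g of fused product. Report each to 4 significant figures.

All arithmetic holds full float precision end to end; working values are shown (rounded to four significant figures) at each printed step — each reported result takes exactly one rounding — the derived quantities (the yield, LOI, the four compositions, the totals, net glass mass) are recomputed starting from the weights per 999.9 g of glass at full float precision, as quoted within the question or the answer.
Oxide mass targets, per 999.9 g fused product:
  B2O3: 15.32% × 999.9 = 153.2 g
  ZrO2: 17.21% × 999.9 = 172.1 g
  Al2O3: 6.612% × 999.9 = 66.11 g
  SiO2: 60.86% × 999.9 = 608.5 g
Oxide-by-oxide audit given the weights on record, for the quoted basis mass (summed amounts equal target values modulo rounding of the values):
  B2O3: 274.0·0.5590 = 153.2 g (target 153.2 g)
  ZrO2: 254.1·0.6771 = 172.1 g (target 172.1 g)
  Al2O3: 98.78·0.6532 + 529.3·0.003000 = 66.11 g (target 66.11 g)
  SiO2: 529.3·0.9951 + 254.1·0.3219 = 608.5 g (target 608.5 g)
Glass-mass closure: batch Σ − ignition loss = 999.8 g (the Σ of target masses is 999.9 g; against the stated basis, 999.9 g — rounding explains the deltas).
Summing the batch: Σ batch = 1156 g; loss to ignition Σ batch·LOI = 156.4 g; yield = glass ÷ total batch = 86.48%.

Batch per 999.9 g fused product:
  Orthoboric acid: 274.0 g
  Aluminium hydroxide: 98.78 g
  Glass-grade sand: 529.3 g
  Zircon sand: 254.1 g
Total batch = 1156 g; LOI loss = 156.4 g; yield = 86.48%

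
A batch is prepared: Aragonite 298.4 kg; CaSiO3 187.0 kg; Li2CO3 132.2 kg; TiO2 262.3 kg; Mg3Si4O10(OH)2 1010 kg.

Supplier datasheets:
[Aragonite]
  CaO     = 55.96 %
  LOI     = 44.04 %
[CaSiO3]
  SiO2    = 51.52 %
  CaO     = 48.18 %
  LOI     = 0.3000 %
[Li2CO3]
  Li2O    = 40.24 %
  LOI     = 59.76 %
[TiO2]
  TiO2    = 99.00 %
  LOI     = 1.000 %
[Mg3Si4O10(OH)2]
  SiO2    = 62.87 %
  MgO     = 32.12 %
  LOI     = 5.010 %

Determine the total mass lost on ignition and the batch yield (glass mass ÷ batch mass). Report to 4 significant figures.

Full precision is carried throughout; values along the way are printed, rounded to 4 significant figures, on the page; exactly one rounding goes into every reported value — all derived quantities (yield, ignition loss, the five compositions, the totals, net glass mass) are re-derived in full precision from the weighed amounts per 1626 kg of glass, as written in the problem or answer text.
Material-by-material LOI:
  Aragonite: 298.4 × 0.4404 = 131.4 kg
  CaSiO3: 187.0 × 0.003000 = 0.5610 kg
  Li2CO3: 132.2 × 0.5976 = 79.00 kg
  TiO2: 262.3 × 0.01000 = 2.623 kg
  Mg3Si4O10(OH)2: 1010 × 0.05010 = 50.60 kg
Total LOI = 264.2 kg
Glass = batch − LOI = 1890 − 264.2 = 1626 kg

LOI loss = 264.2 kg; glass = 1626 kg; yield = 86.02%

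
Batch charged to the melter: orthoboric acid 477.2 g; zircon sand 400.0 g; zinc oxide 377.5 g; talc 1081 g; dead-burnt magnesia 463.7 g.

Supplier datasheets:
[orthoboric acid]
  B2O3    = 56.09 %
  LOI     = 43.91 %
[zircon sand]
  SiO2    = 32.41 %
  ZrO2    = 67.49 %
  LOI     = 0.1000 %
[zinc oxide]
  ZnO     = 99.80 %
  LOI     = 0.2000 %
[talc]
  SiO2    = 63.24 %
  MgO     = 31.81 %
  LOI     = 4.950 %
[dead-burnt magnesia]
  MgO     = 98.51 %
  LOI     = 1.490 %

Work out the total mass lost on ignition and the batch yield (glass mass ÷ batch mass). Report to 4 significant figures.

In-progress results are displayed rounded to 4 significant digits when written out. Every computation holds exact precision end to end — exactly one rounding goes into each reported number; all derived quantities are re-derived starting from the weights at 2528 g of glass in full float precision (the totals, net glass mass, ignition loss, five oxide percentages, yield) precisely as stated by either problem or answer.
Loss on ignition, line by line:
  orthoboric acid: 477.2 × 0.4391 = 209.5 g
  zircon sand: 400.0 × 0.001000 = 0.4000 g
  zinc oxide: 377.5 × 0.002000 = 0.7550 g
  talc: 1081 × 0.04950 = 53.51 g
  dead-burnt magnesia: 463.7 × 0.01490 = 6.909 g
Total LOI = 271.1 g
Glass = batch − LOI = 2799 − 271.1 = 2528 g

LOI loss = 271.1 g; glass = 2528 g; yield = 90.32%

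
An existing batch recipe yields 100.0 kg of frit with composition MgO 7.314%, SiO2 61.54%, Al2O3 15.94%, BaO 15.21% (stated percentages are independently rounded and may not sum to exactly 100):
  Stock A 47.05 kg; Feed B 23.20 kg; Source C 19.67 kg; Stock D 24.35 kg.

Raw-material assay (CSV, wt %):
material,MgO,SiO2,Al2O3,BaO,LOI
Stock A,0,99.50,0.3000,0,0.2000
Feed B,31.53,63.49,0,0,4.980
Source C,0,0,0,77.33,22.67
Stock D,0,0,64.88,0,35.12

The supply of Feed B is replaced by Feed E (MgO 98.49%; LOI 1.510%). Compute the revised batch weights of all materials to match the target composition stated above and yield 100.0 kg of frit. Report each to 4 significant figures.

Revised batch per 100.0 kg frit:
  Stock A: 61.85 kg
  Feed E: 7.426 kg
  Source C: 19.67 kg
  Stock D: 24.28 kg
Total batch = 113.2 kg; LOI loss = 13.22 kg

The intermediate values are displayed, rounded to 4 significant figures, within the worked lines. Every computation maintains exact precision through every step. Every reported value takes a single rounding. The derived quantities, including yield, net glass mass, the totals, LOI, four oxide percentages, are rebuilt using the weight values per 100.0 kg of glass at exact precision exactly as printed in either problem or answer.
Oxide mass targets, per 100.0 kg frit:
  MgO: 7.314% × 100.0 = 7.314 kg
  SiO2: 61.54% × 100.0 = 61.54 kg
  Al2O3: 15.94% × 100.0 = 15.94 kg
  BaO: 15.21% × 100.0 = 15.21 kg
Verifying the oxide balance applying the batch weights above, under the basis named above (summed amounts equal target values once rounding is allowed for):
  MgO: 7.426·0.9849 = 7.314 kg (target 7.314 kg)
  SiO2: 61.85·0.9950 = 61.54 kg (target 61.54 kg)
  Al2O3: 61.85·0.003000 + 24.28·0.6488 = 15.94 kg (target 15.94 kg)
  BaO: 19.67·0.7733 = 15.21 kg (target 15.21 kg)
Glass-mass bookkeeping: Σ batch − LOI loss = 100.0 kg (summing oxide targets gives 100.0 kg; basis as stated: 100.0 kg — deltas are rounding alone).
Total batch = Σ batch = 113.2 kg; ignition loss, Σ(batch × LOI) = 13.22 kg; as yield: glass ÷ batch → 88.32%.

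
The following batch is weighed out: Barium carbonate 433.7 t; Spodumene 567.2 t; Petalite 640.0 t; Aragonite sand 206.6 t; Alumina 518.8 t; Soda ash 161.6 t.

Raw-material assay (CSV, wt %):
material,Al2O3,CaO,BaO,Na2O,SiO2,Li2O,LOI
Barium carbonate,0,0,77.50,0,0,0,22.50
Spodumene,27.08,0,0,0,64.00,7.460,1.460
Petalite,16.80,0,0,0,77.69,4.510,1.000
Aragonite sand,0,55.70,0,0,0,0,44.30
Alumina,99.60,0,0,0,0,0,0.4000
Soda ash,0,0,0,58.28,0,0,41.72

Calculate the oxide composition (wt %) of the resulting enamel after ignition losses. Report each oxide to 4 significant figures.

All internal work runs at full precision all the way through — working values are displayed (rounded to 4 significant figures) across the worked steps. Each reported figure is rounded only once; the derived quantities are rebuilt from the batch weights at 2255 t of glass at full float precision (the totals, net glass mass, yield, ignition loss, the six compositions) exactly as printed in the problem or answer text.
Per-oxide mass from batch:
  Al2O3: 567.2·0.2708 + 640.0·0.1680 + 518.8·0.9960 = 777.8 t
  CaO: 206.6·0.5570 = 115.1 t
  BaO: 433.7·0.7750 = 336.1 t
  Na2O: 161.6·0.5828 = 94.18 t
  SiO2: 567.2·0.6400 + 640.0·0.7769 = 860.2 t
  Li2O: 567.2·0.07460 + 640.0·0.04510 = 71.18 t
LOI: 433.7·0.2250 + 567.2·0.01460 + 640.0·0.01000 + 206.6·0.4430 + 518.8·0.004000 + 161.6·0.4172 = 273.3 t
Resulting glass, batch − LOI: 2528 − 273.3 = 2255 t (equal to the oxide-mass sum)
each oxide over glass, ×100, is wt %

Glass mass = 2255 t (batch 2528 − LOI 273.3).
Composition: Al2O3 34.50%, CaO 5.104%, BaO 14.91%, Na2O 4.177%, SiO2 38.15%, Li2O 3.157%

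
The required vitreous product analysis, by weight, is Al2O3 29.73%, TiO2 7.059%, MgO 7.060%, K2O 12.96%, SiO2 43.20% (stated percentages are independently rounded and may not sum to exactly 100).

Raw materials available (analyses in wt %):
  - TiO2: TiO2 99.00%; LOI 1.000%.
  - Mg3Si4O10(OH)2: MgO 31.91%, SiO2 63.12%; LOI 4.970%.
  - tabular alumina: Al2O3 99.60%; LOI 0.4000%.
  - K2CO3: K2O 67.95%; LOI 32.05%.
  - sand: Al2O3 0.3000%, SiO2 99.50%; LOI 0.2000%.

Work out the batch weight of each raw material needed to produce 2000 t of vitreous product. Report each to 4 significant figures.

Batch per 2000 t vitreous product:
  TiO2: 142.6 t
  Mg3Si4O10(OH)2: 442.5 t
  tabular alumina: 595.2 t
  K2CO3: 381.5 t
  sand: 587.6 t
Total batch = 2149 t; LOI loss = 149.2 t; yield = 93.06%

In-progress results are shown, with 4-significant-digit rounding, on the page. Every computation holds full float precision from start to finish; exactly one rounding lands on every reported result; all derived quantities, including the totals, LOI, glass mass, the yield, five oxide percentages, are recomputed starting from the weights per 2000 t of glass at full precision, as set out in the question or the answer.
Oxide mass targets, per 2000 t vitreous product:
  Al2O3: 29.73% × 2000 = 594.6 t
  TiO2: 7.059% × 2000 = 141.2 t
  MgO: 7.060% × 2000 = 141.2 t
  K2O: 12.96% × 2000 = 259.2 t
  SiO2: 43.20% × 2000 = 864.0 t
Balance tally, oxide-wise, working from each reported weight, versus the basis set out (summed amounts equal target values once rounding is allowed for):
  Al2O3: 595.2·0.9960 + 587.6·0.003000 = 594.6 t (target 594.6 t)
  TiO2: 142.6·0.9900 = 141.2 t (target 141.2 t)
  MgO: 442.5·0.3191 = 141.2 t (target 141.2 t)
  K2O: 381.5·0.6795 = 259.2 t (target 259.2 t)
  SiO2: 442.5·0.6312 + 587.6·0.9950 = 864.0 t (target 864.0 t)
Glass-mass closure: whole batch net of LOI = 2000 t (oxide target masses add up to 2000 t; with the basis standing at 2000 t — deltas are rounding alone).
Whole-batch sum: Σ batch = 2149 t; loss to ignition Σ batch·LOI = 149.2 t; the yield ratio, glass ÷ batch: 93.06%.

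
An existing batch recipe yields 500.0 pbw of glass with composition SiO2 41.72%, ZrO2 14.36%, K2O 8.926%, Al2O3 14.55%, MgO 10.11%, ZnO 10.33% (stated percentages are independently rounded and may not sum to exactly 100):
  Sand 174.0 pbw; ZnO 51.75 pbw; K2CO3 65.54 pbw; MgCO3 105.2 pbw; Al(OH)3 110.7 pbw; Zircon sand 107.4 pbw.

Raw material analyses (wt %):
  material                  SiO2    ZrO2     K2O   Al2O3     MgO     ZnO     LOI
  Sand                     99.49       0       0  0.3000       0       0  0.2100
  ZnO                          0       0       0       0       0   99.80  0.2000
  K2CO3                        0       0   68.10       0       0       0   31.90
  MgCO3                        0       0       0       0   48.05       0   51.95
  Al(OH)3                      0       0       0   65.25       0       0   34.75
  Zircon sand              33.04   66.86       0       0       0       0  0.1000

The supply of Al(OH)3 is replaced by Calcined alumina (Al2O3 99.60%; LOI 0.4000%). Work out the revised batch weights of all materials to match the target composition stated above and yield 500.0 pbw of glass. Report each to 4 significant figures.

Revised batch per 500.0 pbw glass:
  Sand: 174.0 pbw
  ZnO: 51.75 pbw
  K2CO3: 65.54 pbw
  MgCO3: 105.2 pbw
  Calcined alumina: 72.52 pbw
  Zircon sand: 107.4 pbw
Total batch = 576.4 pbw; LOI loss = 76.43 pbw

The intermediate values are printed, rounded to four significant digits, on the page; every computation runs at full precision at all times; each reported figure receives exactly one rounding — derived quantities, including totals, six oxide percentages, the yield, net glass mass, ignition loss, are recomputed from the batch weights for 500.0 pbw of glass in full precision, as set out in the question or the answer.
The oxide mass targets at 500.0 pbw glass:
  SiO2: 41.72% × 500.0 = 208.6 pbw
  ZrO2: 14.36% × 500.0 = 71.80 pbw
  K2O: 8.926% × 500.0 = 44.63 pbw
  Al2O3: 14.55% × 500.0 = 72.75 pbw
  MgO: 10.11% × 500.0 = 50.55 pbw
  ZnO: 10.33% × 500.0 = 51.65 pbw
Sums-versus-targets review given the weights on record, versus the basis set out (summed amounts equal target values exact up to rounding of places):
  SiO2: 174.0·0.9949 + 107.4·0.3304 = 208.6 pbw (target 208.6 pbw)
  ZrO2: 107.4·0.6686 = 71.81 pbw (target 71.80 pbw)
  K2O: 65.54·0.6810 = 44.63 pbw (target 44.63 pbw)
  Al2O3: 174.0·0.003000 + 72.52·0.9960 = 72.75 pbw (target 72.75 pbw)
  MgO: 105.2·0.4805 = 50.55 pbw (target 50.55 pbw)
  ZnO: 51.75·0.9980 = 51.65 pbw (target 51.65 pbw)
Glass mass check: total charge less LOI = 500.0 pbw (summing oxide targets gives 500.0 pbw; against the stated basis, 500.0 pbw — differing by rounding only).
Total batch = Σ batch = 576.4 pbw; LOI removed, Σ of batch·LOI: 76.43 pbw; glass ÷ batch gives a yield of 86.74%.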